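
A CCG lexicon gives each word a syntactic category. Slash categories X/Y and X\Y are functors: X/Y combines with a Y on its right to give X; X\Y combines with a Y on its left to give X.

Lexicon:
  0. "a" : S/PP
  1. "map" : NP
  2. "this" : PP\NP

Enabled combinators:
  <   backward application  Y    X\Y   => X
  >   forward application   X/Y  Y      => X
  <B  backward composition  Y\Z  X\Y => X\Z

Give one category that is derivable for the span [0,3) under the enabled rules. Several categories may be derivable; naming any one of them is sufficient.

[0,3] S   >
  [0,1] "a" : S/PP
  [1,3] PP   <
    [1,2] "map" : NP
    [2,3] "this" : PP\NP

S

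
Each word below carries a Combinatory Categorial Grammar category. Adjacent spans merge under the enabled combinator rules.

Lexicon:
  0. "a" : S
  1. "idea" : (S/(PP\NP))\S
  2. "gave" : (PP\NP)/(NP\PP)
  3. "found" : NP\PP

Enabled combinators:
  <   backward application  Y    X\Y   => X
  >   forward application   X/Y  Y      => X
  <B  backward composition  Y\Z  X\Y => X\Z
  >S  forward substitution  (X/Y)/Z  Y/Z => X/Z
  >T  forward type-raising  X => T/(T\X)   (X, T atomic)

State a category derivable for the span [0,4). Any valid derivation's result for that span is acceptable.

S

[0,4] S   >
  [0,2] S/(PP\NP)   <
    [0,1] "a" : S
    [1,2] "idea" : (S/(PP\NP))\S
  [2,4] PP\NP   >
    [2,3] "gave" : (PP\NP)/(NP\PP)
    [3,4] "found" : NP\PP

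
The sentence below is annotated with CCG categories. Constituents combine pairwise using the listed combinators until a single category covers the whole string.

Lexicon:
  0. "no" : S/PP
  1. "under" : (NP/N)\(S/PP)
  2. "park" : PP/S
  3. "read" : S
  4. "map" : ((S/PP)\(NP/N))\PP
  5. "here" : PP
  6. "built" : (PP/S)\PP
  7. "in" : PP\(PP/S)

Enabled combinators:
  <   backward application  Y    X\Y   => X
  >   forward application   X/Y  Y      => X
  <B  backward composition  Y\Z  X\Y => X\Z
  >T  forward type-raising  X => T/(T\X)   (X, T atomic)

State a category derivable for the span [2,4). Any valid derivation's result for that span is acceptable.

PP

[0,8] S   >
  [0,5] S/PP   <
    [0,2] NP/N   <
      [0,1] "no" : S/PP
      [1,2] "under" : (NP/N)\(S/PP)
    [2,5] (S/PP)\(NP/N)   <
      [2,4] PP   >
        [2,3] "park" : PP/S
        [3,4] "read" : S
      [4,5] "map" : ((S/PP)\(NP/N))\PP
  [5,8] PP   <
    [5,7] PP/S   <
      [5,6] "here" : PP
      [6,7] "built" : (PP/S)\PP
    [7,8] "in" : PP\(PP/S)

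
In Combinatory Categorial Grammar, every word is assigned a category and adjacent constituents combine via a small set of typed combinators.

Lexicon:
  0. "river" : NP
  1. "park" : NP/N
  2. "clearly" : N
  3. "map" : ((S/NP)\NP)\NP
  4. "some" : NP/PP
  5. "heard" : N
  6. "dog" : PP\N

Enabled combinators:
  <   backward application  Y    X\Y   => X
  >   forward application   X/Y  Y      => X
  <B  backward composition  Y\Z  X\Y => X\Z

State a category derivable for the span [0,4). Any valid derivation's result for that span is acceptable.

S/NP

[0,7] S   >
  [0,4] S/NP   <
    [0,1] "river" : NP
    [1,4] (S/NP)\NP   <
      [1,3] NP   >
        [1,2] "park" : NP/N
        [2,3] "clearly" : N
      [3,4] "map" : ((S/NP)\NP)\NP
  [4,7] NP   >
    [4,5] "some" : NP/PP
    [5,7] PP   <
      [5,6] "heard" : N
      [6,7] "dog" : PP\N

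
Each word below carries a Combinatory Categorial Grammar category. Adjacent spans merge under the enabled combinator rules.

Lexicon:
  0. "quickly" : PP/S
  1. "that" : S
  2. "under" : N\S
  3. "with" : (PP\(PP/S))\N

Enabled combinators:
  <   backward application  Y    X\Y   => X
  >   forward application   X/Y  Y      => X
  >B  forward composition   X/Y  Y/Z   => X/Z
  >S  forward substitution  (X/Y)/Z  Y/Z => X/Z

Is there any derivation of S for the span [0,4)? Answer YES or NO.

PP/S S N\S (PP\(PP/S))\N
CKY chart[0,4] = {PP}; S ∉ chart

NO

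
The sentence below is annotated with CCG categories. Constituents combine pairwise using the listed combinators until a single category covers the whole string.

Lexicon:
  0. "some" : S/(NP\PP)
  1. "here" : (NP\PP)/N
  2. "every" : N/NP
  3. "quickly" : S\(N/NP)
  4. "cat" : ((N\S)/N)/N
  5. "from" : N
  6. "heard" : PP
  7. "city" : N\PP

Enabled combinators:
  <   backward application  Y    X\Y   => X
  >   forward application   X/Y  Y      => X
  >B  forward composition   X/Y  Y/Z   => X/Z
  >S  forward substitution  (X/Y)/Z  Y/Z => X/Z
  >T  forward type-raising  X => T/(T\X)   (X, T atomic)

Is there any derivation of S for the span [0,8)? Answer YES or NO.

[0,8] S   >
  [0,1] "some" : S/(NP\PP)
  [1,8] NP\PP   >
    [1,2] "here" : (NP\PP)/N
    [2,8] N   <
      [2,4] S   <
        [2,3] "every" : N/NP
        [3,4] "quickly" : S\(N/NP)
      [4,8] N\S   >
        [4,6] (N\S)/N   >
          [4,5] "cat" : ((N\S)/N)/N
          [5,6] "from" : N
        [6,8] N   <
          [6,7] "heard" : PP
          [7,8] "city" : N\PP

YES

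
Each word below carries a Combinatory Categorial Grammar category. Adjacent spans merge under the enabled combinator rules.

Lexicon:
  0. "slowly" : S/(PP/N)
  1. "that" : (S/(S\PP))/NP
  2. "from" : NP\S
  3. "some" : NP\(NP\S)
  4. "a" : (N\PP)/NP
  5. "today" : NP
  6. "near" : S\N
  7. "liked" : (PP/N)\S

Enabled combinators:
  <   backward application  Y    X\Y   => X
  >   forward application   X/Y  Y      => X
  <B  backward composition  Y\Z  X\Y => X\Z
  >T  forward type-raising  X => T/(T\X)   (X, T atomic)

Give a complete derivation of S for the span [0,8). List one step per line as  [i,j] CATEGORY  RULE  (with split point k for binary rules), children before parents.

[0,8] S   >
  [0,1] "slowly" : S/(PP/N)
  [1,8] PP/N   <
    [1,7] S   >
      [1,4] S/(S\PP)   >
        [1,2] "that" : (S/(S\PP))/NP
        [2,4] NP   <
          [2,3] "from" : NP\S
          [3,4] "some" : NP\(NP\S)
      [4,7] S\PP   <B
        [4,6] N\PP   >
          [4,5] "a" : (N\PP)/NP
          [5,6] "today" : NP
        [6,7] "near" : S\N
    [7,8] "liked" : (PP/N)\S

[0,1] S/(PP/N)  lex  "slowly"
[1,2] (S/(S\PP))/NP  lex  "that"
[2,3] NP\S  lex  "from"
[3,4] NP\(NP\S)  lex  "some"
[2,4] NP  <  k=3
[1,4] S/(S\PP)  >  k=2
[4,5] (N\PP)/NP  lex  "a"
[5,6] NP  lex  "today"
[4,6] N\PP  >  k=5
[6,7] S\N  lex  "near"
[4,7] S\PP  <B  k=6
[1,7] S  >  k=4
[7,8] (PP/N)\S  lex  "liked"
[1,8] PP/N  <  k=7
[0,8] S  >  k=1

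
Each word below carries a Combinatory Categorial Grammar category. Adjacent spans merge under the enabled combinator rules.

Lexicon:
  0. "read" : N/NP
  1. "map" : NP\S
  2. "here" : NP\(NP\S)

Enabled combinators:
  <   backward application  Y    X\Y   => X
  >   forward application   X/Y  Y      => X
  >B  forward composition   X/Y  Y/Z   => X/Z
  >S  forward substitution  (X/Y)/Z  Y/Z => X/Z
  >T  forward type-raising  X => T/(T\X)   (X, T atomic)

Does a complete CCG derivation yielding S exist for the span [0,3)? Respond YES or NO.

NO

N/NP NP\S NP\(NP\S)
CKY chart[0,3] = {N, N/(NP\NP), N/(N\N), NP/(NP\N), PP/(PP\N), S/(S\N)}; S ∉ chart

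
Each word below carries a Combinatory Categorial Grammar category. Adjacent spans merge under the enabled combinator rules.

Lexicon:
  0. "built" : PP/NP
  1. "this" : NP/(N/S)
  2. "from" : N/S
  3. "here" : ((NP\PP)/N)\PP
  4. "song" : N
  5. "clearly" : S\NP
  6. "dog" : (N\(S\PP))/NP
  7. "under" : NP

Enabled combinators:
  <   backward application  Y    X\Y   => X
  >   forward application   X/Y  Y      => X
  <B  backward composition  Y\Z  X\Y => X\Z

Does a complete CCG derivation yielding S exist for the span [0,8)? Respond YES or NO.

NO

PP/NP NP/(N/S) N/S ((NP\PP)/N)\PP N S\NP (N\(S\PP))/NP NP
CKY chart[0,8] = {N}; S ∉ chart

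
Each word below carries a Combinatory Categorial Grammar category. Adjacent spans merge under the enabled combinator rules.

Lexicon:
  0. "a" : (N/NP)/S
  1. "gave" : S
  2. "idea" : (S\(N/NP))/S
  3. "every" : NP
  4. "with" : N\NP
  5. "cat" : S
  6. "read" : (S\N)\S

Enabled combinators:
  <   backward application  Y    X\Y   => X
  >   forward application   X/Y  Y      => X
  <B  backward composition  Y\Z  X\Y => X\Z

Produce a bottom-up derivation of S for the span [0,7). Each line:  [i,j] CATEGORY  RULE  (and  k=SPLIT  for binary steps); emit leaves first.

[0,7] S   <
  [0,2] N/NP   >
    [0,1] "a" : (N/NP)/S
    [1,2] "gave" : S
  [2,7] S\(N/NP)   >
    [2,3] "idea" : (S\(N/NP))/S
    [3,7] S   <
      [3,4] "every" : NP
      [4,7] S\NP   <B
        [4,5] "with" : N\NP
        [5,7] S\N   <
          [5,6] "cat" : S
          [6,7] "read" : (S\N)\S

[0,1] (N/NP)/S  lex  "a"
[1,2] S  lex  "gave"
[0,2] N/NP  >  k=1
[2,3] (S\(N/NP))/S  lex  "idea"
[3,4] NP  lex  "every"
[4,5] N\NP  lex  "with"
[5,6] S  lex  "cat"
[6,7] (S\N)\S  lex  "read"
[5,7] S\N  <  k=6
[4,7] S\NP  <B  k=5
[3,7] S  <  k=4
[2,7] S\(N/NP)  >  k=3
[0,7] S  <  k=2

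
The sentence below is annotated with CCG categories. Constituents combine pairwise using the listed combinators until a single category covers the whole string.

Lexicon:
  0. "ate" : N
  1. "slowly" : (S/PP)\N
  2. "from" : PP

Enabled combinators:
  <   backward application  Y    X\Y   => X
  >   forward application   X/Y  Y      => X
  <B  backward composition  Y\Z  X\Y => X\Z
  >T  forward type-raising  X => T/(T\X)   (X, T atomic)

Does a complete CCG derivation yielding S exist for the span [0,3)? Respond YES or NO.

[0,3] S   >
  [0,2] S/PP   <
    [0,1] "ate" : N
    [1,2] "slowly" : (S/PP)\N
  [2,3] "from" : PP

YES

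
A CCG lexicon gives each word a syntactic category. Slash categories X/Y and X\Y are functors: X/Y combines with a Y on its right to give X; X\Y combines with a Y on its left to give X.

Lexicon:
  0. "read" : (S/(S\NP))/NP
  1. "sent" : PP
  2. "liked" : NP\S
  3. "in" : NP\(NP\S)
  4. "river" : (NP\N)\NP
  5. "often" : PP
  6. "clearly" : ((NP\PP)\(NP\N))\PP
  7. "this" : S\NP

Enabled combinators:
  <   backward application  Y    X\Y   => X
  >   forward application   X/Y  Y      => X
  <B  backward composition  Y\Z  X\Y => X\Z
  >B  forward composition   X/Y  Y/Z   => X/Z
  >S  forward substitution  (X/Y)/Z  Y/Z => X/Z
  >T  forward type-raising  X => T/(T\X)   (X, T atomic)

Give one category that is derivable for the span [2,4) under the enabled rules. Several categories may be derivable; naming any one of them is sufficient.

[0,8] S   >
  [0,7] S/(S\NP)   >
    [0,1] "read" : (S/(S\NP))/NP
    [1,7] NP   <
      [1,2] "sent" : PP
      [2,7] NP\PP   <
        [2,5] NP\N   <
          [2,4] NP   <
            [2,3] "liked" : NP\S
            [3,4] "in" : NP\(NP\S)
          [4,5] "river" : (NP\N)\NP
        [5,7] (NP\PP)\(NP\N)   <
          [5,6] "often" : PP
          [6,7] "clearly" : ((NP\PP)\(NP\N))\PP
  [7,8] "this" : S\NP

NP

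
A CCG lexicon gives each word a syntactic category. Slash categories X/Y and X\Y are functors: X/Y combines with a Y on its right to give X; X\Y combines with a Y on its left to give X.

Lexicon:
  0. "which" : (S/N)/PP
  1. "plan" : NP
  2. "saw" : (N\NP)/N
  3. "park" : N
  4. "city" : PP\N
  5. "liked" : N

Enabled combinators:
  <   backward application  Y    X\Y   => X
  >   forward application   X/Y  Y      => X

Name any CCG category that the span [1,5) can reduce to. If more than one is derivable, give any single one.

[0,6] S   >
  [0,5] S/N   >
    [0,1] "which" : (S/N)/PP
    [1,5] PP   <
      [1,4] N   <
        [1,2] "plan" : NP
        [2,4] N\NP   >
          [2,3] "saw" : (N\NP)/N
          [3,4] "park" : N
      [4,5] "city" : PP\N
  [5,6] "liked" : N

PP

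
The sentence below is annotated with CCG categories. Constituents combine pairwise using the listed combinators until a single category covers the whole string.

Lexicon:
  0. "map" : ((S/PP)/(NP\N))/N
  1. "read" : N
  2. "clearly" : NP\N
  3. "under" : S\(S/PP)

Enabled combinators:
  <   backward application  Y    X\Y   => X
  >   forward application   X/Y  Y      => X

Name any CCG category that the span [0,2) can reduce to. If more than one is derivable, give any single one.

(S/PP)/(NP\N)

[0,4] S   <
  [0,3] S/PP   >
    [0,2] (S/PP)/(NP\N)   >
      [0,1] "map" : ((S/PP)/(NP\N))/N
      [1,2] "read" : N
    [2,3] "clearly" : NP\N
  [3,4] "under" : S\(S/PP)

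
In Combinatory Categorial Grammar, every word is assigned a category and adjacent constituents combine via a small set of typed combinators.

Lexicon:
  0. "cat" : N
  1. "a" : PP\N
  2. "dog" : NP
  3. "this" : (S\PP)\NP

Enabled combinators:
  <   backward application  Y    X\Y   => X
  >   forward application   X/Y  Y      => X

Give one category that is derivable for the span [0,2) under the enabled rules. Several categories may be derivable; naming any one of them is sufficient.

PP

[0,4] S   <
  [0,2] PP   <
    [0,1] "cat" : N
    [1,2] "a" : PP\N
  [2,4] S\PP   <
    [2,3] "dog" : NP
    [3,4] "this" : (S\PP)\NP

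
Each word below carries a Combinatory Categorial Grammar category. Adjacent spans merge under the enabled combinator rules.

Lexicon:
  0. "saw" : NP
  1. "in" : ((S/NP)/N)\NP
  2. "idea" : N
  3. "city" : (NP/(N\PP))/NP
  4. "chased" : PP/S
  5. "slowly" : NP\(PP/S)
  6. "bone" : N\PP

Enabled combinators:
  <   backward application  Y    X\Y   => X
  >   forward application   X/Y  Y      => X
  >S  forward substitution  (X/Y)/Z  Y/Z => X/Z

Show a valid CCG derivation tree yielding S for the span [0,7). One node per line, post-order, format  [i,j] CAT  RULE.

[0,1] NP  lex  "saw"
[1,2] ((S/NP)/N)\NP  lex  "in"
[0,2] (S/NP)/N  <  k=1
[2,3] N  lex  "idea"
[0,3] S/NP  >  k=2
[3,4] (NP/(N\PP))/NP  lex  "city"
[4,5] PP/S  lex  "chased"
[5,6] NP\(PP/S)  lex  "slowly"
[4,6] NP  <  k=5
[3,6] NP/(N\PP)  >  k=4
[6,7] N\PP  lex  "bone"
[3,7] NP  >  k=6
[0,7] S  >  k=3

[0,7] S   >
  [0,3] S/NP   >
    [0,2] (S/NP)/N   <
      [0,1] "saw" : NP
      [1,2] "in" : ((S/NP)/N)\NP
    [2,3] "idea" : N
  [3,7] NP   >
    [3,6] NP/(N\PP)   >
      [3,4] "city" : (NP/(N\PP))/NP
      [4,6] NP   <
        [4,5] "chased" : PP/S
        [5,6] "slowly" : NP\(PP/S)
    [6,7] "bone" : N\PP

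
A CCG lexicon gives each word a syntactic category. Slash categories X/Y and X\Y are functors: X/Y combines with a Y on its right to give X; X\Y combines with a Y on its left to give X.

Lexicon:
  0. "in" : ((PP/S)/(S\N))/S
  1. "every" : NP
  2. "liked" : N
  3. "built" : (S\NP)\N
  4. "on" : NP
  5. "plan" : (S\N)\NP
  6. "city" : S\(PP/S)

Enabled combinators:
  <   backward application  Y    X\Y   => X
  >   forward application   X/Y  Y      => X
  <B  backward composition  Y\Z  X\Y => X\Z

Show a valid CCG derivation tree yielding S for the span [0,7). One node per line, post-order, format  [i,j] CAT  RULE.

[0,7] S   <
  [0,6] PP/S   >
    [0,4] (PP/S)/(S\N)   >
      [0,1] "in" : ((PP/S)/(S\N))/S
      [1,4] S   <
        [1,2] "every" : NP
        [2,4] S\NP   <
          [2,3] "liked" : N
          [3,4] "built" : (S\NP)\N
    [4,6] S\N   <
      [4,5] "on" : NP
      [5,6] "plan" : (S\N)\NP
  [6,7] "city" : S\(PP/S)

[0,1] ((PP/S)/(S\N))/S  lex  "in"
[1,2] NP  lex  "every"
[2,3] N  lex  "liked"
[3,4] (S\NP)\N  lex  "built"
[2,4] S\NP  <  k=3
[1,4] S  <  k=2
[0,4] (PP/S)/(S\N)  >  k=1
[4,5] NP  lex  "on"
[5,6] (S\N)\NP  lex  "plan"
[4,6] S\N  <  k=5
[0,6] PP/S  >  k=4
[6,7] S\(PP/S)  lex  "city"
[0,7] S  <  k=6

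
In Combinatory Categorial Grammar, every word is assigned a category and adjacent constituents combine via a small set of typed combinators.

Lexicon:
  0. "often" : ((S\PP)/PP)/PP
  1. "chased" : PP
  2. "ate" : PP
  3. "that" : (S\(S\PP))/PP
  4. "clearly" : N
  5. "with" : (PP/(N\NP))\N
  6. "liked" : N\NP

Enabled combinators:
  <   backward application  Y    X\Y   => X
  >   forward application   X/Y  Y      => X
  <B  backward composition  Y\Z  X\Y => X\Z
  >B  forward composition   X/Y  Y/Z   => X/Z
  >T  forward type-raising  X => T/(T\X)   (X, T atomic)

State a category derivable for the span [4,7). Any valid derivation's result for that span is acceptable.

PP

[0,7] S   <
  [0,3] S\PP   >
    [0,2] (S\PP)/PP   >
      [0,1] "often" : ((S\PP)/PP)/PP
      [1,2] "chased" : PP
    [2,3] "ate" : PP
  [3,7] S\(S\PP)   >
    [3,4] "that" : (S\(S\PP))/PP
    [4,7] PP   >
      [4,6] PP/(N\NP)   <
        [4,5] "clearly" : N
        [5,6] "with" : (PP/(N\NP))\N
      [6,7] "liked" : N\NP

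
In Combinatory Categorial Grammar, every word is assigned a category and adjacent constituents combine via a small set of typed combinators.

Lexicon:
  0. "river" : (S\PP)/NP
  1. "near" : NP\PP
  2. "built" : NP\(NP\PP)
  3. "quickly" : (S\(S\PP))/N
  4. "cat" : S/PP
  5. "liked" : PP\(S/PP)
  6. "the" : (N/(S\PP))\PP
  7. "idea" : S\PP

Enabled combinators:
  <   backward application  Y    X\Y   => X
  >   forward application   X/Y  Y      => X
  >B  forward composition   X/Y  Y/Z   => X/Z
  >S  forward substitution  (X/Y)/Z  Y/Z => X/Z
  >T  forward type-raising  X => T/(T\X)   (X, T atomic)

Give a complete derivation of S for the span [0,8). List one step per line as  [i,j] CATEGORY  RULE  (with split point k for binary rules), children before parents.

[0,1] (S\PP)/NP  lex  "river"
[1,2] NP\PP  lex  "near"
[2,3] NP\(NP\PP)  lex  "built"
[1,3] NP  <  k=2
[0,3] S\PP  >  k=1
[3,4] (S\(S\PP))/N  lex  "quickly"
[4,5] S/PP  lex  "cat"
[5,6] PP\(S/PP)  lex  "liked"
[4,6] PP  <  k=5
[6,7] (N/(S\PP))\PP  lex  "the"
[4,7] N/(S\PP)  <  k=6
[7,8] S\PP  lex  "idea"
[4,8] N  >  k=7
[3,8] S\(S\PP)  >  k=4
[0,8] S  <  k=3

[0,8] S   <
  [0,3] S\PP   >
    [0,1] "river" : (S\PP)/NP
    [1,3] NP   <
      [1,2] "near" : NP\PP
      [2,3] "built" : NP\(NP\PP)
  [3,8] S\(S\PP)   >
    [3,4] "quickly" : (S\(S\PP))/N
    [4,8] N   >
      [4,7] N/(S\PP)   <
        [4,6] PP   <
          [4,5] "cat" : S/PP
          [5,6] "liked" : PP\(S/PP)
        [6,7] "the" : (N/(S\PP))\PP
      [7,8] "idea" : S\PP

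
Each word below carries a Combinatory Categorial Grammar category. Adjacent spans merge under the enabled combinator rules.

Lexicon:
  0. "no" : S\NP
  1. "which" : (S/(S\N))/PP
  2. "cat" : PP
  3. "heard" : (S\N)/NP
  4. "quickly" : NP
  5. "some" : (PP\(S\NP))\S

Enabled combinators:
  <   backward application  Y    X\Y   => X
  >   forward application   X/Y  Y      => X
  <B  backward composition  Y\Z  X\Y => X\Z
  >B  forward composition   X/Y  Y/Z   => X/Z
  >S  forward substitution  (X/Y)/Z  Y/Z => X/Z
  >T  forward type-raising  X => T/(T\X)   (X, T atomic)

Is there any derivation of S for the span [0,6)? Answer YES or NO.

NO

S\NP (S/(S\N))/PP PP (S\N)/NP NP (PP\(S\NP))\S
CKY chart[0,6] = {N/(N\PP), NP/(NP\PP), PP, PP/(PP\PP), S/(S\PP)}; S ∉ chart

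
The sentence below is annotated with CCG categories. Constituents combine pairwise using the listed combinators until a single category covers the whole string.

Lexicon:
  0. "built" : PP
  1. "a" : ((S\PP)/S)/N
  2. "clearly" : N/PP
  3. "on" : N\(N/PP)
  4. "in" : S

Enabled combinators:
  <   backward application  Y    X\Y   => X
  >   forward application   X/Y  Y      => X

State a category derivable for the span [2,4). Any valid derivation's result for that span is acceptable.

[0,5] S   <
  [0,1] "built" : PP
  [1,5] S\PP   >
    [1,4] (S\PP)/S   >
      [1,2] "a" : ((S\PP)/S)/N
      [2,4] N   <
        [2,3] "clearly" : N/PP
        [3,4] "on" : N\(N/PP)
    [4,5] "in" : S

N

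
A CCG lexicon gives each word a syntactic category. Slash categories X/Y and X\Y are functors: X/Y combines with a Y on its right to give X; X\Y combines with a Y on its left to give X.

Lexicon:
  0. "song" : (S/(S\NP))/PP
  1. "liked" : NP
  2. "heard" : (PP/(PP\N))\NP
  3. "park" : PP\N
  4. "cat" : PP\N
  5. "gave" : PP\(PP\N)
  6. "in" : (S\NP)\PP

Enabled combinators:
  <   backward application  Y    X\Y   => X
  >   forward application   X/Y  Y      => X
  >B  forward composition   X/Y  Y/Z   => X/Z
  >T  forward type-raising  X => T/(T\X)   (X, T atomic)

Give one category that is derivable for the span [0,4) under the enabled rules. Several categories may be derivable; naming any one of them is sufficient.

[0,7] S   >
  [0,4] S/(S\NP)   >
    [0,1] "song" : (S/(S\NP))/PP
    [1,4] PP   >
      [1,3] PP/(PP\N)   <
        [1,2] "liked" : NP
        [2,3] "heard" : (PP/(PP\N))\NP
      [3,4] "park" : PP\N
  [4,7] S\NP   <
    [4,6] PP   <
      [4,5] "cat" : PP\N
      [5,6] "gave" : PP\(PP\N)
    [6,7] "in" : (S\NP)\PP

S/(S\NP)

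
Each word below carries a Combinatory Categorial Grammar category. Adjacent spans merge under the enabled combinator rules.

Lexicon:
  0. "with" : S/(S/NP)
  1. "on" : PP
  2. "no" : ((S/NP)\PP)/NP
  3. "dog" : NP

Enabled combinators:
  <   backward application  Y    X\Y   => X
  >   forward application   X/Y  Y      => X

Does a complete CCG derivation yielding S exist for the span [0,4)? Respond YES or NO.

[0,4] S   >
  [0,1] "with" : S/(S/NP)
  [1,4] S/NP   <
    [1,2] "on" : PP
    [2,4] (S/NP)\PP   >
      [2,3] "no" : ((S/NP)\PP)/NP
      [3,4] "dog" : NP

YES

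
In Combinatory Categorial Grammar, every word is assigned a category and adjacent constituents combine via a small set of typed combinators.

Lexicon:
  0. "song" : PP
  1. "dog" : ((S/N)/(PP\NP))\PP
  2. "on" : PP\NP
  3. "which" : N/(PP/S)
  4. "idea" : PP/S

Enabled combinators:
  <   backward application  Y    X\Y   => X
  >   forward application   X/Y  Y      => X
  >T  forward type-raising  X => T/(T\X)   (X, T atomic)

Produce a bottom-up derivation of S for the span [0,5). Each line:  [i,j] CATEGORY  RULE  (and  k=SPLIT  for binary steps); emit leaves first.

[0,1] PP  lex  "song"
[1,2] ((S/N)/(PP\NP))\PP  lex  "dog"
[0,2] (S/N)/(PP\NP)  <  k=1
[2,3] PP\NP  lex  "on"
[0,3] S/N  >  k=2
[3,4] N/(PP/S)  lex  "which"
[4,5] PP/S  lex  "idea"
[3,5] N  >  k=4
[0,5] S  >  k=3

[0,5] S   >
  [0,3] S/N   >
    [0,2] (S/N)/(PP\NP)   <
      [0,1] "song" : PP
      [1,2] "dog" : ((S/N)/(PP\NP))\PP
    [2,3] "on" : PP\NP
  [3,5] N   >
    [3,4] "which" : N/(PP/S)
    [4,5] "idea" : PP/S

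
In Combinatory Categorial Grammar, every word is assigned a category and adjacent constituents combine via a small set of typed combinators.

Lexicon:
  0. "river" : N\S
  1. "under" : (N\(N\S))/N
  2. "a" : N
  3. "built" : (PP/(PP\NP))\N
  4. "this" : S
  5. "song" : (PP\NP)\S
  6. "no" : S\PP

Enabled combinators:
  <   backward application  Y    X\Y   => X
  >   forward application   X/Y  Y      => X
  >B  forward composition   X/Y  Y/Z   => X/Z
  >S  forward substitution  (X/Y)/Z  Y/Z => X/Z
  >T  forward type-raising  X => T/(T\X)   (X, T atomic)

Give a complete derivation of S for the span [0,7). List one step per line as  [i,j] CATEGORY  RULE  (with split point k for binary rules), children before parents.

[0,7] S   <
  [0,6] PP   >
    [0,4] PP/(PP\NP)   <
      [0,3] N   <
        [0,1] "river" : N\S
        [1,3] N\(N\S)   >
          [1,2] "under" : (N\(N\S))/N
          [2,3] "a" : N
      [3,4] "built" : (PP/(PP\NP))\N
    [4,6] PP\NP   <
      [4,5] "this" : S
      [5,6] "song" : (PP\NP)\S
  [6,7] "no" : S\PP

[0,1] N\S  lex  "river"
[1,2] (N\(N\S))/N  lex  "under"
[2,3] N  lex  "a"
[1,3] N\(N\S)  >  k=2
[0,3] N  <  k=1
[3,4] (PP/(PP\NP))\N  lex  "built"
[0,4] PP/(PP\NP)  <  k=3
[4,5] S  lex  "this"
[5,6] (PP\NP)\S  lex  "song"
[4,6] PP\NP  <  k=5
[0,6] PP  >  k=4
[6,7] S\PP  lex  "no"
[0,7] S  <  k=6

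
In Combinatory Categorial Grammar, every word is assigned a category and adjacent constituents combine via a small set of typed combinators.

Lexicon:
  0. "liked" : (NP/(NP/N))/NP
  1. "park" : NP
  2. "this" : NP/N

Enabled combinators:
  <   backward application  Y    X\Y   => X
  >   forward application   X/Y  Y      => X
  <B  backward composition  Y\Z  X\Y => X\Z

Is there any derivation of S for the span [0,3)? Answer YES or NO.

(NP/(NP/N))/NP NP NP/N
CKY chart[0,3] = {NP}; S ∉ chart

NO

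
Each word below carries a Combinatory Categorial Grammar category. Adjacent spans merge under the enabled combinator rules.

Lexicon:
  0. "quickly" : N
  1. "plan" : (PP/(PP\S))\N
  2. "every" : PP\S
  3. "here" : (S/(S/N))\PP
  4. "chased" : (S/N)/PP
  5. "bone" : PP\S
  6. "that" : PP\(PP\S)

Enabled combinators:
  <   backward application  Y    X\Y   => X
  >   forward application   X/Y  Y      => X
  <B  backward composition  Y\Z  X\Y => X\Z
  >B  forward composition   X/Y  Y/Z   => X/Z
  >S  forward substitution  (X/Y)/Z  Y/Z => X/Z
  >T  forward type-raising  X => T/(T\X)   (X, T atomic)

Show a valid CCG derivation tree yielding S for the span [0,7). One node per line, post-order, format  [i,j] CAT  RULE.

[0,1] N  lex  "quickly"
[1,2] (PP/(PP\S))\N  lex  "plan"
[0,2] PP/(PP\S)  <  k=1
[2,3] PP\S  lex  "every"
[0,3] PP  >  k=2
[3,4] (S/(S/N))\PP  lex  "here"
[0,4] S/(S/N)  <  k=3
[4,5] (S/N)/PP  lex  "chased"
[5,6] PP\S  lex  "bone"
[6,7] PP\(PP\S)  lex  "that"
[5,7] PP  <  k=6
[4,7] S/N  >  k=5
[0,7] S  >  k=4

[0,7] S   >
  [0,4] S/(S/N)   <
    [0,3] PP   >
      [0,2] PP/(PP\S)   <
        [0,1] "quickly" : N
        [1,2] "plan" : (PP/(PP\S))\N
      [2,3] "every" : PP\S
    [3,4] "here" : (S/(S/N))\PP
  [4,7] S/N   >
    [4,5] "chased" : (S/N)/PP
    [5,7] PP   <
      [5,6] "bone" : PP\S
      [6,7] "that" : PP\(PP\S)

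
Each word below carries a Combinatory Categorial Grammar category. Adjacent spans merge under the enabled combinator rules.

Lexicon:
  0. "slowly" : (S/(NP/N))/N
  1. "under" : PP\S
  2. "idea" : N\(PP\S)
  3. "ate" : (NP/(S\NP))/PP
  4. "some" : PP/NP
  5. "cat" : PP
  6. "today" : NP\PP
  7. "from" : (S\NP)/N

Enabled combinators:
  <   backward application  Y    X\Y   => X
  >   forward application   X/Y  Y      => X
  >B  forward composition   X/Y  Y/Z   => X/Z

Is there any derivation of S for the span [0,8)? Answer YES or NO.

[0,8] S   >
  [0,3] S/(NP/N)   >
    [0,1] "slowly" : (S/(NP/N))/N
    [1,3] N   <
      [1,2] "under" : PP\S
      [2,3] "idea" : N\(PP\S)
  [3,8] NP/N   >B
    [3,7] NP/(S\NP)   >
      [3,4] "ate" : (NP/(S\NP))/PP
      [4,7] PP   >
        [4,5] "some" : PP/NP
        [5,7] NP   <
          [5,6] "cat" : PP
          [6,7] "today" : NP\PP
    [7,8] "from" : (S\NP)/N

YES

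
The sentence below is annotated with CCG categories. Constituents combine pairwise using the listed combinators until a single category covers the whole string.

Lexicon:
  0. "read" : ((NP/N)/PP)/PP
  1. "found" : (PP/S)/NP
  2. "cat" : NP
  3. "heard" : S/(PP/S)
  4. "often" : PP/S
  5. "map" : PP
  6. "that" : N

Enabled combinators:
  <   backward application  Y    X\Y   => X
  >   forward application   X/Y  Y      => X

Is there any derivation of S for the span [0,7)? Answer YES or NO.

((NP/N)/PP)/PP (PP/S)/NP NP S/(PP/S) PP/S PP N
CKY chart[0,7] = {NP}; S ∉ chart

NO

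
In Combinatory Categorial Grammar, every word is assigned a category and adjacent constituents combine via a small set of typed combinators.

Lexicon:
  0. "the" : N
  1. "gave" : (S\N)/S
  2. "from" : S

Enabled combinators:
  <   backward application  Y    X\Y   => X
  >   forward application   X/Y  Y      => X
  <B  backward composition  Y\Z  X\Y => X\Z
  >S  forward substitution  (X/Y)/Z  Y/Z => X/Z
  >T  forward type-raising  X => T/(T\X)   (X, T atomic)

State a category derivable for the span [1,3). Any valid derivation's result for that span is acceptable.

S\N

[0,3] S   >
  [0,1] S/(S\N)   >T
    [0,1] "the" : N
  [1,3] S\N   >
    [1,2] "gave" : (S\N)/S
    [2,3] "from" : S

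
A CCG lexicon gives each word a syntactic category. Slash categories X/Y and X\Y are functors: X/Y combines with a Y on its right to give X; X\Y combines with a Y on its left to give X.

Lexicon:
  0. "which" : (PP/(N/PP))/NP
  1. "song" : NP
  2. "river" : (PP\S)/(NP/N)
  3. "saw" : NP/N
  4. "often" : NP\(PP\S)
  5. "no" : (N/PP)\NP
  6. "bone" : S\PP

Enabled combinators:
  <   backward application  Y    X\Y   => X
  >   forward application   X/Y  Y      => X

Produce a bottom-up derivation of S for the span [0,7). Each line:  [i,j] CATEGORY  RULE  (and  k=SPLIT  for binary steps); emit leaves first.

[0,7] S   <
  [0,6] PP   >
    [0,2] PP/(N/PP)   >
      [0,1] "which" : (PP/(N/PP))/NP
      [1,2] "song" : NP
    [2,6] N/PP   <
      [2,5] NP   <
        [2,4] PP\S   >
          [2,3] "river" : (PP\S)/(NP/N)
          [3,4] "saw" : NP/N
        [4,5] "often" : NP\(PP\S)
      [5,6] "no" : (N/PP)\NP
  [6,7] "bone" : S\PP

[0,1] (PP/(N/PP))/NP  lex  "which"
[1,2] NP  lex  "song"
[0,2] PP/(N/PP)  >  k=1
[2,3] (PP\S)/(NP/N)  lex  "river"
[3,4] NP/N  lex  "saw"
[2,4] PP\S  >  k=3
[4,5] NP\(PP\S)  lex  "often"
[2,5] NP  <  k=4
[5,6] (N/PP)\NP  lex  "no"
[2,6] N/PP  <  k=5
[0,6] PP  >  k=2
[6,7] S\PP  lex  "bone"
[0,7] S  <  k=6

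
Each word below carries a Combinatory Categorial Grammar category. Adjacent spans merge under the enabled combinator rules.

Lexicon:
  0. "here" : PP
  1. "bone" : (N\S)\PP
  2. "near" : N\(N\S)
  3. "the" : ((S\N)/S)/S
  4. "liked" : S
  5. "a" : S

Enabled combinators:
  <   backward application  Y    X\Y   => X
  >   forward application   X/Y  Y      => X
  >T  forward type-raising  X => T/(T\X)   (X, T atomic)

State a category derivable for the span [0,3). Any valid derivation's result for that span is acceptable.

N

[0,6] S   <
  [0,3] N   <
    [0,2] N\S   <
      [0,1] "here" : PP
      [1,2] "bone" : (N\S)\PP
    [2,3] "near" : N\(N\S)
  [3,6] S\N   >
    [3,5] (S\N)/S   >
      [3,4] "the" : ((S\N)/S)/S
      [4,5] "liked" : S
    [5,6] "a" : S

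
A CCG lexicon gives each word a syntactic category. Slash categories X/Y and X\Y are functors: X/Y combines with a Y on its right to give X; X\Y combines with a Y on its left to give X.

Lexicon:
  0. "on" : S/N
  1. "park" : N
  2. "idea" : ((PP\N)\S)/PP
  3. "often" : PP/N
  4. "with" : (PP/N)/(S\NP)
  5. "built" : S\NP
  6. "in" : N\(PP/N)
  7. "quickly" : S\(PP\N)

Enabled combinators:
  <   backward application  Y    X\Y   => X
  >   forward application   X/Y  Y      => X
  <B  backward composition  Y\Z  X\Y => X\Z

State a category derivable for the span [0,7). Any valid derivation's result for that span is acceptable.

[0,8] S   <
  [0,7] PP\N   <
    [0,2] S   >
      [0,1] "on" : S/N
      [1,2] "park" : N
    [2,7] (PP\N)\S   >
      [2,3] "idea" : ((PP\N)\S)/PP
      [3,7] PP   >
        [3,4] "often" : PP/N
        [4,7] N   <
          [4,6] PP/N   >
            [4,5] "with" : (PP/N)/(S\NP)
            [5,6] "built" : S\NP
          [6,7] "in" : N\(PP/N)
  [7,8] "quickly" : S\(PP\N)

PP\N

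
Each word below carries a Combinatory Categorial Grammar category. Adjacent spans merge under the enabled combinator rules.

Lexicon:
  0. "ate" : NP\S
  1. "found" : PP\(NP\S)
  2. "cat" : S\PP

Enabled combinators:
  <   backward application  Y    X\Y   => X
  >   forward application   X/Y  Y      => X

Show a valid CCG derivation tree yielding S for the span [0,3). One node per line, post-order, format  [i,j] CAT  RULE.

[0,3] S   <
  [0,2] PP   <
    [0,1] "ate" : NP\S
    [1,2] "found" : PP\(NP\S)
  [2,3] "cat" : S\PP

[0,1] NP\S  lex  "ate"
[1,2] PP\(NP\S)  lex  "found"
[0,2] PP  <  k=1
[2,3] S\PP  lex  "cat"
[0,3] S  <  k=2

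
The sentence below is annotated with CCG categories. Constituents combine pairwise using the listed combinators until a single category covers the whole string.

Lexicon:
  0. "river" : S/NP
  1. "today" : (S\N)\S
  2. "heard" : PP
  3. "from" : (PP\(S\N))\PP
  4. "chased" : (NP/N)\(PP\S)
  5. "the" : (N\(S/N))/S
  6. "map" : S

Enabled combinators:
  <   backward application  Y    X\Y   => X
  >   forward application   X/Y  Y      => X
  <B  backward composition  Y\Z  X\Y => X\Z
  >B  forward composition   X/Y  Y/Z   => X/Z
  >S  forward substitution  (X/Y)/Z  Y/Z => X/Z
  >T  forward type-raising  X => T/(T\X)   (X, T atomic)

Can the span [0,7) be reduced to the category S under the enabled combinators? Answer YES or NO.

NO

S/NP (S\N)\S PP (PP\(S\N))\PP (NP/N)\(PP\S) (N\(S/N))/S S
CKY chart[0,7] = {N, N/(N\N), NP/(NP\N), PP/(PP\N), S/(S\N)}; S ∉ chart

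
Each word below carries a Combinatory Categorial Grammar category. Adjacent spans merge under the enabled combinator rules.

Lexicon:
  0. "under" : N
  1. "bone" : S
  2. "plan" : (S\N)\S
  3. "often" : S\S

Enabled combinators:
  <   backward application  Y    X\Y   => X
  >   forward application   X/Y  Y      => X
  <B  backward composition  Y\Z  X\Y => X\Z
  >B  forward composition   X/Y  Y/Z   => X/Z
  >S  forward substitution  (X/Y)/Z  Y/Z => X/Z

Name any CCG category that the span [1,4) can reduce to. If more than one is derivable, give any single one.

S\N

[0,4] S   <
  [0,1] "under" : N
  [1,4] S\N   <B
    [1,3] S\N   <
      [1,2] "bone" : S
      [2,3] "plan" : (S\N)\S
    [3,4] "often" : S\S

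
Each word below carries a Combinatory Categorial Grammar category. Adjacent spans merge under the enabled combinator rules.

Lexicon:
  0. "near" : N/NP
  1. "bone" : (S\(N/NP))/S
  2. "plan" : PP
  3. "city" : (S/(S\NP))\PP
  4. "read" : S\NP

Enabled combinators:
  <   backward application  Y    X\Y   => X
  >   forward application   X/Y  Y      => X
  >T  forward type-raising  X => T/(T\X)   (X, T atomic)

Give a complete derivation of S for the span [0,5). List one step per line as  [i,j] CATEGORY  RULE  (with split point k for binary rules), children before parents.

[0,5] S   <
  [0,1] "near" : N/NP
  [1,5] S\(N/NP)   >
    [1,2] "bone" : (S\(N/NP))/S
    [2,5] S   >
      [2,4] S/(S\NP)   <
        [2,3] "plan" : PP
        [3,4] "city" : (S/(S\NP))\PP
      [4,5] "read" : S\NP

[0,1] N/NP  lex  "near"
[1,2] (S\(N/NP))/S  lex  "bone"
[2,3] PP  lex  "plan"
[3,4] (S/(S\NP))\PP  lex  "city"
[2,4] S/(S\NP)  <  k=3
[4,5] S\NP  lex  "read"
[2,5] S  >  k=4
[1,5] S\(N/NP)  >  k=2
[0,5] S  <  k=1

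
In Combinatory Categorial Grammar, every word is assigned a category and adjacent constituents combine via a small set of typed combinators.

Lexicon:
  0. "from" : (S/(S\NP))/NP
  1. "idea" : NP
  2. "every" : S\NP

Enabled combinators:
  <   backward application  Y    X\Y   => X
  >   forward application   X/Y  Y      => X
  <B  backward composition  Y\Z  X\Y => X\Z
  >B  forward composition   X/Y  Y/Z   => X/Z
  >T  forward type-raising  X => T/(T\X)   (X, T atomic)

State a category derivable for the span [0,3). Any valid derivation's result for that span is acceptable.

S

[0,3] S   >
  [0,2] S/(S\NP)   >
    [0,1] "from" : (S/(S\NP))/NP
    [1,2] "idea" : NP
  [2,3] "every" : S\NP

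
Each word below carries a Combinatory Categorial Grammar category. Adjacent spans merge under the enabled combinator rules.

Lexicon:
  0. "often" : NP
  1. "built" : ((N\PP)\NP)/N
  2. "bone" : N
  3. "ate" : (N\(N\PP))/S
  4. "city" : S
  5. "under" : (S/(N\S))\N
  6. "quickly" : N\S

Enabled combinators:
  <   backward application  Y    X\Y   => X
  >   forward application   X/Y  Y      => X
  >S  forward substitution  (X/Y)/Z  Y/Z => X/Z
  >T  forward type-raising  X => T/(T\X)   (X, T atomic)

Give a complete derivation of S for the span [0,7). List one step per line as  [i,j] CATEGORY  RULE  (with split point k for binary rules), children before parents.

[0,1] NP  lex  "often"
[1,2] ((N\PP)\NP)/N  lex  "built"
[2,3] N  lex  "bone"
[1,3] (N\PP)\NP  >  k=2
[0,3] N\PP  <  k=1
[3,4] (N\(N\PP))/S  lex  "ate"
[4,5] S  lex  "city"
[3,5] N\(N\PP)  >  k=4
[0,5] N  <  k=3
[5,6] (S/(N\S))\N  lex  "under"
[0,6] S/(N\S)  <  k=5
[6,7] N\S  lex  "quickly"
[0,7] S  >  k=6

[0,7] S   >
  [0,6] S/(N\S)   <
    [0,5] N   <
      [0,3] N\PP   <
        [0,1] "often" : NP
        [1,3] (N\PP)\NP   >
          [1,2] "built" : ((N\PP)\NP)/N
          [2,3] "bone" : N
      [3,5] N\(N\PP)   >
        [3,4] "ate" : (N\(N\PP))/S
        [4,5] "city" : S
    [5,6] "under" : (S/(N\S))\N
  [6,7] "quickly" : N\S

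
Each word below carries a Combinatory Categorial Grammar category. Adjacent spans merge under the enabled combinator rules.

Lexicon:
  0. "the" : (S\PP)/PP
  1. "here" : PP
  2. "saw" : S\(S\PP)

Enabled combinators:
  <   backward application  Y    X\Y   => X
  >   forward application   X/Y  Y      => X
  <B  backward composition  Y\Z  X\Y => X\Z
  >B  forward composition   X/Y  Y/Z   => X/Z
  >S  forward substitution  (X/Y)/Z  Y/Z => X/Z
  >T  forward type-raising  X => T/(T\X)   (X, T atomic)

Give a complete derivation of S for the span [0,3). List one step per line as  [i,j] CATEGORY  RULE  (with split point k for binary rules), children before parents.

[0,1] (S\PP)/PP  lex  "the"
[1,2] PP  lex  "here"
[0,2] S\PP  >  k=1
[2,3] S\(S\PP)  lex  "saw"
[0,3] S  <  k=2

[0,3] S   <
  [0,2] S\PP   >
    [0,1] "the" : (S\PP)/PP
    [1,2] "here" : PP
  [2,3] "saw" : S\(S\PP)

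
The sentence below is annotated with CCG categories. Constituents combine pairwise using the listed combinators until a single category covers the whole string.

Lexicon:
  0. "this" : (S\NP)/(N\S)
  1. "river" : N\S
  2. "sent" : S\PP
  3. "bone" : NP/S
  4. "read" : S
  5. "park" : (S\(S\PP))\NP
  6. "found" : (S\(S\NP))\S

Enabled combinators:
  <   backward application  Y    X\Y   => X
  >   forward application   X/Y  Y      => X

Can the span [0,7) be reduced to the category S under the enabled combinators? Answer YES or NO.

YES

[0,7] S   <
  [0,2] S\NP   >
    [0,1] "this" : (S\NP)/(N\S)
    [1,2] "river" : N\S
  [2,7] S\(S\NP)   <
    [2,6] S   <
      [2,3] "sent" : S\PP
      [3,6] S\(S\PP)   <
        [3,5] NP   >
          [3,4] "bone" : NP/S
          [4,5] "read" : S
        [5,6] "park" : (S\(S\PP))\NP
    [6,7] "found" : (S\(S\NP))\S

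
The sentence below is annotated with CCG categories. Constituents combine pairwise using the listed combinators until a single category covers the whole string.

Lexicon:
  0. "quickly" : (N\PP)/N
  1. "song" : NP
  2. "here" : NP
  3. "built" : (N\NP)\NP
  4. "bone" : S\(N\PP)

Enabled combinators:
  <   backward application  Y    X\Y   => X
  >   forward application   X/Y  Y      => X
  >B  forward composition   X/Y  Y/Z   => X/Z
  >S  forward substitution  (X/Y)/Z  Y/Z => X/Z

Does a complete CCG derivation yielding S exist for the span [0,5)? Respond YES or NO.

[0,5] S   <
  [0,4] N\PP   >
    [0,1] "quickly" : (N\PP)/N
    [1,4] N   <
      [1,2] "song" : NP
      [2,4] N\NP   <
        [2,3] "here" : NP
        [3,4] "built" : (N\NP)\NP
  [4,5] "bone" : S\(N\PP)

YES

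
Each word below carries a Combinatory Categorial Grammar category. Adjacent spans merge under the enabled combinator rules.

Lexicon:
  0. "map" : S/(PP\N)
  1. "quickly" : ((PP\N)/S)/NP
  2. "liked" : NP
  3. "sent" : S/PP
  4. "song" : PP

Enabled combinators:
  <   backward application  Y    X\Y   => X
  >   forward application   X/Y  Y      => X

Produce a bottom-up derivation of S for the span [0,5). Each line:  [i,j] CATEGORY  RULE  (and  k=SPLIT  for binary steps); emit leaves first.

[0,5] S   >
  [0,1] "map" : S/(PP\N)
  [1,5] PP\N   >
    [1,3] (PP\N)/S   >
      [1,2] "quickly" : ((PP\N)/S)/NP
      [2,3] "liked" : NP
    [3,5] S   >
      [3,4] "sent" : S/PP
      [4,5] "song" : PP

[0,1] S/(PP\N)  lex  "map"
[1,2] ((PP\N)/S)/NP  lex  "quickly"
[2,3] NP  lex  "liked"
[1,3] (PP\N)/S  >  k=2
[3,4] S/PP  lex  "sent"
[4,5] PP  lex  "song"
[3,5] S  >  k=4
[1,5] PP\N  >  k=3
[0,5] S  >  k=1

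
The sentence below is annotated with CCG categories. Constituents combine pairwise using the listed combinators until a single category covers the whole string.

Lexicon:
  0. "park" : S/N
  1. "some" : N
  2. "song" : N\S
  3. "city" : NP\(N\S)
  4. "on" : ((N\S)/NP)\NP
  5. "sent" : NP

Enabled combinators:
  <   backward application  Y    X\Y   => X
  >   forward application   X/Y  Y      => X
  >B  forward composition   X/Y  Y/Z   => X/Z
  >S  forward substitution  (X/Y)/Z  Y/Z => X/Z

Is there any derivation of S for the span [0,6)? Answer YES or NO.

S/N N N\S NP\(N\S) ((N\S)/NP)\NP NP
CKY chart[0,6] = {N}; S ∉ chart

NO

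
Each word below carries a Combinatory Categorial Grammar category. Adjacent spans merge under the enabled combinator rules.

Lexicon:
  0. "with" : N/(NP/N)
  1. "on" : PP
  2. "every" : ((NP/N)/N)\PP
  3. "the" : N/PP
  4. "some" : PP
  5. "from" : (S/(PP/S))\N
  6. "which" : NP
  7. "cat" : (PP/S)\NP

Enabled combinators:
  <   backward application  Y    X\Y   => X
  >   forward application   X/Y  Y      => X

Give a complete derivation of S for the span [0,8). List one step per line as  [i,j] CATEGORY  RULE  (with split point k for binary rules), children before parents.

[0,1] N/(NP/N)  lex  "with"
[1,2] PP  lex  "on"
[2,3] ((NP/N)/N)\PP  lex  "every"
[1,3] (NP/N)/N  <  k=2
[3,4] N/PP  lex  "the"
[4,5] PP  lex  "some"
[3,5] N  >  k=4
[1,5] NP/N  >  k=3
[0,5] N  >  k=1
[5,6] (S/(PP/S))\N  lex  "from"
[0,6] S/(PP/S)  <  k=5
[6,7] NP  lex  "which"
[7,8] (PP/S)\NP  lex  "cat"
[6,8] PP/S  <  k=7
[0,8] S  >  k=6

[0,8] S   >
  [0,6] S/(PP/S)   <
    [0,5] N   >
      [0,1] "with" : N/(NP/N)
      [1,5] NP/N   >
        [1,3] (NP/N)/N   <
          [1,2] "on" : PP
          [2,3] "every" : ((NP/N)/N)\PP
        [3,5] N   >
          [3,4] "the" : N/PP
          [4,5] "some" : PP
    [5,6] "from" : (S/(PP/S))\N
  [6,8] PP/S   <
    [6,7] "which" : NP
    [7,8] "cat" : (PP/S)\NP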